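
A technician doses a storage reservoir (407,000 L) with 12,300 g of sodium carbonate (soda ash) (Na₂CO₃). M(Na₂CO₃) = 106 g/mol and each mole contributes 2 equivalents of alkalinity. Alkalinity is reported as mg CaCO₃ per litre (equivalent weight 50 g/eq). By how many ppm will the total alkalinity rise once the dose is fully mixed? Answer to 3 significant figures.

Moles of Na₂CO₃: 12,300 g ÷ 106 g/mol = 116 mol → 232.1 eq of alkalinity.
As CaCO₃: 232.1 eq × 50 g/eq = 11,600 g.
Rise: 11,600 g / 407,000 L × 1000 = 28.51 mg/L.

28.5 ppm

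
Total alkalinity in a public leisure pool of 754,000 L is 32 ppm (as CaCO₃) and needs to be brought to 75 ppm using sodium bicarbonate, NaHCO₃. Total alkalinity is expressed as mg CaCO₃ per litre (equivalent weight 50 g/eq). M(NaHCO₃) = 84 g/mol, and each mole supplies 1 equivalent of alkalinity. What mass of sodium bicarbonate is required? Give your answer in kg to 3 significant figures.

Alkalinity to add: (75 − 32) = 43 mg/L as CaCO₃ × 754,000 L = 32,420 g as CaCO₃.
Equivalents: 32,420 g ÷ 50 g/eq = 648.4 eq.
NaHCO₃ supplies 1 eq per mole → 648.4 mol.
Mass: 648.4 mol × 84 g/mol = 54,470 g.

54.5 kg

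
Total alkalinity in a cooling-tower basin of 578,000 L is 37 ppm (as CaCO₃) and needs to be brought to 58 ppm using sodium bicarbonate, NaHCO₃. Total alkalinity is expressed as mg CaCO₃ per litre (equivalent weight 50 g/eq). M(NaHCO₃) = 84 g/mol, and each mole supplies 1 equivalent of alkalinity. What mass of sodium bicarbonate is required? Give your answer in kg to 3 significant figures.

20.4 kg

Alkalinity to add: (58 − 37) = 21 mg/L as CaCO₃ × 578,000 L = 12,140 g as CaCO₃.
Equivalents: 12,140 g ÷ 50 g/eq = 242.8 eq.
NaHCO₃ supplies 1 eq per mole → 242.8 mol.
Mass: 242.8 mol × 84 g/mol = 20,390 g.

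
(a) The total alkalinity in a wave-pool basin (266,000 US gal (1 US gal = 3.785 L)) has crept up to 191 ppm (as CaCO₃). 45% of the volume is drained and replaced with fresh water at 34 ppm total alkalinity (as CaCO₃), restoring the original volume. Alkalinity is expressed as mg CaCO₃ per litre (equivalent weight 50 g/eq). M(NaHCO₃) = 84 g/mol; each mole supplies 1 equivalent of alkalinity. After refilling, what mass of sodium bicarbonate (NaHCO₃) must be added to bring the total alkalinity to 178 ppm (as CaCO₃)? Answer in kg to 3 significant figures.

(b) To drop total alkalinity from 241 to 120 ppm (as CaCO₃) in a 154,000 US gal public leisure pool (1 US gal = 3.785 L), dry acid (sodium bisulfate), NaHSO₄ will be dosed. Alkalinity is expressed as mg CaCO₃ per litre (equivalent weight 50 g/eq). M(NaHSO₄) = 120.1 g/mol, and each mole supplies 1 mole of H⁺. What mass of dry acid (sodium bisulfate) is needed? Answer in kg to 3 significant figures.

(a) 97.5 kg; (b) 169 kg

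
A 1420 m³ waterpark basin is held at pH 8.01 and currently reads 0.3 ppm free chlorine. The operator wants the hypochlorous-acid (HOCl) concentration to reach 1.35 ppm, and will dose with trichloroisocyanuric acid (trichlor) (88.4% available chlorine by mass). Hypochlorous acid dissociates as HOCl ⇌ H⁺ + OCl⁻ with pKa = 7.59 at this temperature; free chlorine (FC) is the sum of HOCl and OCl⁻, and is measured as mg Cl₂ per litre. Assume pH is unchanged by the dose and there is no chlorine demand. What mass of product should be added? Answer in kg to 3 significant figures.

Volume: 1420 m³ = 1,420,000 L.
[OCl⁻]/[HOCl] = 10^(pH − pKa) = 10^(8.01 − 7.59) = 2.63; fraction as HOCl = 1/(1 + 2.63) = 0.2755.
Free chlorine required for 1.35 ppm HOCl: 1.35 / 0.2755 = 4.901 ppm.
FC to add: 4.901 − 0.3 = 4.601 mg/L as Cl₂.
Cl₂ equivalent: 4.601 mg/L × 1,420,000 L = 6533 g.
Product at 88.4% available Cl: 6533 / 0.884 = 7391 g.

7.39 kg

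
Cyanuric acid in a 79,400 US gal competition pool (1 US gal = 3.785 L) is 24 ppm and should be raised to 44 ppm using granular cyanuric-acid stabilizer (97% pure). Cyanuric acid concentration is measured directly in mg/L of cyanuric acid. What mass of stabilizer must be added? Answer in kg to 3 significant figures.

6.20 kg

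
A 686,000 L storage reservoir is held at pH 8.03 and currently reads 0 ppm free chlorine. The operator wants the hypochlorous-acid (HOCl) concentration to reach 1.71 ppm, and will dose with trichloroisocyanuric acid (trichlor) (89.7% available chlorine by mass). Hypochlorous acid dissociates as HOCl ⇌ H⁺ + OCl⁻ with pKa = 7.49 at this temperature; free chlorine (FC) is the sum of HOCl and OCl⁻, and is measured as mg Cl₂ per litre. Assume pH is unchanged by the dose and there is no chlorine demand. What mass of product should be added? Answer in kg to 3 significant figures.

[OCl⁻]/[HOCl] = 10^(pH − pKa) = 10^(8.03 − 7.49) = 3.467; fraction as HOCl = 1/(1 + 3.467) = 0.2238.
Free chlorine required for 1.71 ppm HOCl: 1.71 / 0.2238 = 7.639 ppm.
FC to add: 7.639 − 0 = 7.639 mg/L as Cl₂.
Cl₂ equivalent: 7.639 mg/L × 686,000 L = 5240 g.
Product at 89.7% available Cl: 5240 / 0.897 = 5842 g.

5.84 kg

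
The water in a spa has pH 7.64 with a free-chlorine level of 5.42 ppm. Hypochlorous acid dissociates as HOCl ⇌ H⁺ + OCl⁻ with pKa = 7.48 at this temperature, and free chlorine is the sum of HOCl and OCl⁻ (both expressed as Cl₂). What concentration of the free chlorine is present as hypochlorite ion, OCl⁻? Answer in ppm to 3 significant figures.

[OCl⁻]/[HOCl] = 10^(pH − pKa) = 10^(7.64 − 7.48) = 10^0.16 = 1.445.
Fraction as HOCl = 1 / (1 + 1.445) = 0.4089.
OCl⁻ = (1 − 0.4089) × 5.42 ppm = 3.204 ppm.

3.20 ppm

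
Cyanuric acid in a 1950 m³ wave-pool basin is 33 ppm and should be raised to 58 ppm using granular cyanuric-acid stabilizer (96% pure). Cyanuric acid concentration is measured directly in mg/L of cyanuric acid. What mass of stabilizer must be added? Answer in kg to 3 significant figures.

50.8 kg

Volume: 1950 m³ = 1,950,000 L.
CYA to add: (58 − 33) = 25 mg/L × 1,950,000 L = 48,750 g cyanuric acid.
At 96% purity: 48,750 / 0.96 = 50,780 g product.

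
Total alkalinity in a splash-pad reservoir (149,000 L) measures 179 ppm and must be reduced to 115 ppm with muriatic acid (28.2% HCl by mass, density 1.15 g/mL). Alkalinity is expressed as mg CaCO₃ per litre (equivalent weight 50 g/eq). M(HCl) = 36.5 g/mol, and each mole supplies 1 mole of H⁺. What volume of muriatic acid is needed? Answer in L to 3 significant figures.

Alkalinity to neutralize: (179 − 115) = 64 mg/L as CaCO₃ × 149,000 L = 9536 g as CaCO₃.
Equivalents of H⁺ required: 9536 ÷ 50 g/eq = 190.7 eq = 190.7 mol HCl.
Mass of HCl: 190.7 × 36.5 = 6961 g.
Mass of 28.2% solution: 6961 / 0.282 = 24,690 g.
Volume: 24,690 g ÷ 1.15 g/mL = 21,470 mL.

21.5 L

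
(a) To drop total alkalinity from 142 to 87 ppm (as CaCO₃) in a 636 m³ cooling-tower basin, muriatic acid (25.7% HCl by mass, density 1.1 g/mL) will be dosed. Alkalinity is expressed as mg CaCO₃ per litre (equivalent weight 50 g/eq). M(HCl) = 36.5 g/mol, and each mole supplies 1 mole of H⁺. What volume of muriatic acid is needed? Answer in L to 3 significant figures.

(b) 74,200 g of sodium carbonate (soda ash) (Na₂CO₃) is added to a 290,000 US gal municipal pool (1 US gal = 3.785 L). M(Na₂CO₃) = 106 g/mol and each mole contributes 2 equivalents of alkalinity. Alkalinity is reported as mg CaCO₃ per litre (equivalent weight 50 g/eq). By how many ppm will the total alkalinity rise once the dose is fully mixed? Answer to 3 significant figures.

(a) 90.3 L; (b) 63.8 ppm

(a) Volume: 636 m³ = 636,000 L.
(a) Alkalinity to neutralize: (142 − 87) = 55 mg/L as CaCO₃ × 636,000 L = 34,980 g as CaCO₃.
(a) Equivalents of H⁺ required: 34,980 ÷ 50 g/eq = 699.6 eq = 699.6 mol HCl.
(a) Mass of HCl: 699.6 × 36.5 = 25,540 g.
(a) Mass of 25.7% solution: 25,540 / 0.257 = 99,360 g.
(a) Volume: 99,360 g ÷ 1.1 g/mL = 90,330 mL.

(b) Volume: 290,000 US gal × 3.785 L/gal = 1,097,650 L.
(b) Moles of Na₂CO₃: 74,200 g ÷ 106 g/mol = 700 mol → 1400 eq of alkalinity.
(b) As CaCO₃: 1400 eq × 50 g/eq = 70,000 g.
(b) Rise: 70,000 g / 1,097,650 L × 1000 = 63.77 mg/L.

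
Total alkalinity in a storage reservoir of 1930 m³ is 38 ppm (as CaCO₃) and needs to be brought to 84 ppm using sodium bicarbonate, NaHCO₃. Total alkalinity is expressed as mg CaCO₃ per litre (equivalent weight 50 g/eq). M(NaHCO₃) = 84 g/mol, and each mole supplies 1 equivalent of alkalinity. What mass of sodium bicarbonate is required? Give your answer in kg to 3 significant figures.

149 kg

Volume: 1930 m³ = 1,930,000 L.
Alkalinity to add: (84 − 38) = 46 mg/L as CaCO₃ × 1,930,000 L = 88,780 g as CaCO₃.
Equivalents: 88,780 g ÷ 50 g/eq = 1776 eq.
NaHCO₃ supplies 1 eq per mole → 1776 mol.
Mass: 1776 mol × 84 g/mol = 149,200 g.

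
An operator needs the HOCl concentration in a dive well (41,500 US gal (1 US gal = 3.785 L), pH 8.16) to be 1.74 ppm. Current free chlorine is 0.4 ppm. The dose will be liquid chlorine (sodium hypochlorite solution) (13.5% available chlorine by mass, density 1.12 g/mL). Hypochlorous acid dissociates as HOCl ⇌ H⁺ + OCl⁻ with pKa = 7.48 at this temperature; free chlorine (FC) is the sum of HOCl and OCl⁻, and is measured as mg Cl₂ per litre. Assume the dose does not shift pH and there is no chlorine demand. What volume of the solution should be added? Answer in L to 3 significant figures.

10.0 L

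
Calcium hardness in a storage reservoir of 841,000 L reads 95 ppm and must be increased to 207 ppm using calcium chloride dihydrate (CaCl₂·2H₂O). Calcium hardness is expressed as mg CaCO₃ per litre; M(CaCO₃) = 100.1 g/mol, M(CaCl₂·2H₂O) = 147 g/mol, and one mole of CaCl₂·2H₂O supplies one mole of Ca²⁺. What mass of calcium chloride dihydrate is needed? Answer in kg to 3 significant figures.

Hardness to add: (207 − 95) = 112 mg/L as CaCO₃ × 841,000 L = 94,190 g as CaCO₃.
Moles of Ca²⁺ (1 mol Ca²⁺ ≡ 1 mol CaCO₃): 94,190 / 100.1 g/mol = 941 mol.
Mass of CaCl₂·2H₂O: 941 × 147 = 138,300 g.

138 kg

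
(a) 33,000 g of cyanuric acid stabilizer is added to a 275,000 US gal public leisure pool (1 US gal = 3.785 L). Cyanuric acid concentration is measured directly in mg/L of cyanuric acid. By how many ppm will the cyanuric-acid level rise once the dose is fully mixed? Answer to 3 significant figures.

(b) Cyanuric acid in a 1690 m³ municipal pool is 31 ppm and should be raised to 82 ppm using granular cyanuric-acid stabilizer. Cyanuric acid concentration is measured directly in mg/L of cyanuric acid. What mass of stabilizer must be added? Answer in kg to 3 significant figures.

(a) 31.7 ppm; (b) 86.2 kg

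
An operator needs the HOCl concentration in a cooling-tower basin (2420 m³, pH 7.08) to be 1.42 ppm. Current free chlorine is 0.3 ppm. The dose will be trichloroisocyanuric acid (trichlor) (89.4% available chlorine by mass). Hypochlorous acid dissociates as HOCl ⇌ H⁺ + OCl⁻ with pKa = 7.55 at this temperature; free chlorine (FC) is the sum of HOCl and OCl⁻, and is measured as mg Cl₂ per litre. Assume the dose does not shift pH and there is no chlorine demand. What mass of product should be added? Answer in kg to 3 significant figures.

Volume: 2420 m³ = 2,420,000 L.
[OCl⁻]/[HOCl] = 10^(pH − pKa) = 10^(7.08 − 7.55) = 0.3388; fraction as HOCl = 1/(1 + 0.3388) = 0.7469.
Free chlorine required for 1.42 ppm HOCl: 1.42 / 0.7469 = 1.901 ppm.
FC to add: 1.901 − 0.3 = 1.601 mg/L as Cl₂.
Cl₂ equivalent: 1.601 mg/L × 2,420,000 L = 3875 g.
Product at 89.4% available Cl: 3875 / 0.894 = 4334 g.

4.33 kg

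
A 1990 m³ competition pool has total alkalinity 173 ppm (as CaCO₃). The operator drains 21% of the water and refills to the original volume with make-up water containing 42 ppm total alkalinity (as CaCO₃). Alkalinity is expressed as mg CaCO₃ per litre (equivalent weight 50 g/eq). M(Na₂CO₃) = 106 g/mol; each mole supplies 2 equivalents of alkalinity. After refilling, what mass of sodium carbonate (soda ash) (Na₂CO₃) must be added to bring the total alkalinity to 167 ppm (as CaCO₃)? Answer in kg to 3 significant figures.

45.4 kg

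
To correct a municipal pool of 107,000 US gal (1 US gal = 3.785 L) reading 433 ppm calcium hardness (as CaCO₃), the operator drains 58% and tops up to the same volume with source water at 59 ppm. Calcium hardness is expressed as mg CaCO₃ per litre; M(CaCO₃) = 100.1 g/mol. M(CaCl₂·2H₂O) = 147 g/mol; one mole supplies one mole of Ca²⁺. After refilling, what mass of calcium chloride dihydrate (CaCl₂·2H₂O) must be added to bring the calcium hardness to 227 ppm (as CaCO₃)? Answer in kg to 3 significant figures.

6.49 kg

Volume: 107,000 US gal × 3.785 L/gal = 404,995 L.
After draining 58% and refilling: 433 × 0.42 + 59 × 0.58 = 216.08 ppm.
Deficit to target: 227 − 216.08 = 10.92 mg/L.
As CaCO₃: 10.92 mg/L × 404,995 L = 4423 g; ÷ 100.1 = 44.18 mol Ca²⁺.
Mass: 44.18 × 147 = 6495 g.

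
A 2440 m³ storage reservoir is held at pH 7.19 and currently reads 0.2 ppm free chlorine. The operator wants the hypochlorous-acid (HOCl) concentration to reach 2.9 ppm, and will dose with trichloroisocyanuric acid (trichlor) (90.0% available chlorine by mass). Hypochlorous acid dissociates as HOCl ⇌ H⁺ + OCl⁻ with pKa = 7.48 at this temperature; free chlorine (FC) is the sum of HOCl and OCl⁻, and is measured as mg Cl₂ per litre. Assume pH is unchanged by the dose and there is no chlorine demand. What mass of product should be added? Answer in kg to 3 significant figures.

Volume: 2440 m³ = 2,440,000 L.
[OCl⁻]/[HOCl] = 10^(pH − pKa) = 10^(7.19 − 7.48) = 0.5129; fraction as HOCl = 1/(1 + 0.5129) = 0.661.
Free chlorine required for 2.9 ppm HOCl: 2.9 / 0.661 = 4.387 ppm.
FC to add: 4.387 − 0.2 = 4.187 mg/L as Cl₂.
Cl₂ equivalent: 4.187 mg/L × 2,440,000 L = 10,220 g.
Product at 90.0% available Cl: 10,220 / 0.9 = 11,350 g.

11.4 kg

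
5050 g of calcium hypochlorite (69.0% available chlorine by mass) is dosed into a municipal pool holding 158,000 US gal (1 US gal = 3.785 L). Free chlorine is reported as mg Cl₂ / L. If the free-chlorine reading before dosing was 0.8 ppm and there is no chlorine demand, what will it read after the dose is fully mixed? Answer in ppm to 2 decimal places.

6.63 ppm

Volume: 158,000 US gal × 3.785 L/gal = 598,030 L.
Available chlorine delivered: 5050 g × 0.69 = 3484 g as Cl₂.
Concentration rise: 3484 g / 598,030 L = 5.827 mg/L = 5.83 ppm.
Final FC: 0.8 + 5.83 = 6.63 ppm.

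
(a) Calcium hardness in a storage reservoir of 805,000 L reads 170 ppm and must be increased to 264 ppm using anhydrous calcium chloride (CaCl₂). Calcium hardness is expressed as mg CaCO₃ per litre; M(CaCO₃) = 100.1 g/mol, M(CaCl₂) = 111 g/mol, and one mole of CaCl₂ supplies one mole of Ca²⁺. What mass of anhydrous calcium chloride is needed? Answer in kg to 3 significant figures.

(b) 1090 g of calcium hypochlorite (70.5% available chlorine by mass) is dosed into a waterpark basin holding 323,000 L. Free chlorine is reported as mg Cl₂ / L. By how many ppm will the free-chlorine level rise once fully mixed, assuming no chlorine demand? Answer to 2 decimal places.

(a) Hardness to add: (264 − 170) = 94 mg/L as CaCO₃ × 805,000 L = 75,670 g as CaCO₃.
(a) Moles of Ca²⁺ (1 mol Ca²⁺ ≡ 1 mol CaCO₃): 75,670 / 100.1 g/mol = 755.9 mol.
(a) Mass of CaCl₂: 755.9 × 111 = 83,910 g.

(b) Available chlorine delivered: 1090 g × 0.705 = 768.4 g as Cl₂.
(b) Concentration rise: 768.4 g / 323,000 L = 2.379 mg/L = 2.38 ppm.

(a) 83.9 kg; (b) 2.38 ppm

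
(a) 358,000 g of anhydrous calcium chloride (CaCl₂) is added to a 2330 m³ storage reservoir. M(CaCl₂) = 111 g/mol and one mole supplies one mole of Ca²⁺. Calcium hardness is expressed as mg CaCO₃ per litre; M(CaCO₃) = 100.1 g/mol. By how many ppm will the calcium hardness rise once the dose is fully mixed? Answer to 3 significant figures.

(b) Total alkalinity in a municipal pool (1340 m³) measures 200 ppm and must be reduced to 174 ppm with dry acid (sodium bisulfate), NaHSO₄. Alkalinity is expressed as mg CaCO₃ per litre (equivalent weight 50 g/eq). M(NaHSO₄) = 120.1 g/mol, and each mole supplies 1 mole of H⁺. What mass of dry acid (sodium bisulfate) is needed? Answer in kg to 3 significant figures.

(a) 139 ppm; (b) 83.7 kg

(a) Volume: 2330 m³ = 2,330,000 L.
(a) Moles of Ca²⁺: 358,000 g ÷ 111 g/mol = 3225 mol.
(a) As CaCO₃: 3225 mol × 100.1 g/mol = 322,800 g.
(a) Rise: 322,800 g / 2,330,000 L × 1000 = 138.6 mg/L.

(b) Volume: 1340 m³ = 1,340,000 L.
(b) Alkalinity to neutralize: (200 − 174) = 26 mg/L as CaCO₃ × 1,340,000 L = 34,840 g as CaCO₃.
(b) Equivalents of H⁺ required: 34,840 ÷ 50 g/eq = 696.8 eq = 696.8 mol NaHSO₄.
(b) Mass of NaHSO₄: 696.8 × 120.1 = 83,690 g.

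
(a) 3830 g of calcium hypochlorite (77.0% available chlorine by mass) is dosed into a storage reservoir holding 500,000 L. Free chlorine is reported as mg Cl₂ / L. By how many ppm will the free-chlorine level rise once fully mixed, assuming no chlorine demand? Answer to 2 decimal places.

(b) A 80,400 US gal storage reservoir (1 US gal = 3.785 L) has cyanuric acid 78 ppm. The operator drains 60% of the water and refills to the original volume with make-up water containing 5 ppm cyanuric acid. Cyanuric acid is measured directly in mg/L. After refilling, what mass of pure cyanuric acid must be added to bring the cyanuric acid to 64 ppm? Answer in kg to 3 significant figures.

(a) Available chlorine delivered: 3830 g × 0.77 = 2949 g as Cl₂.
(a) Concentration rise: 2949 g / 500,000 L = 5.898 mg/L = 5.90 ppm.

(b) Volume: 80,400 US gal × 3.785 L/gal = 304,314 L.
(b) After draining 60% and refilling: 78 × 0.40 + 5 × 0.60 = 34.2 ppm.
(b) Deficit to target: 64 − 34.2 = 29.8 mg/L.
(b) Mass: 29.8 mg/L × 304,314 L = 9069 g cyanuric acid.

(a) 5.90 ppm; (b) 9.07 kg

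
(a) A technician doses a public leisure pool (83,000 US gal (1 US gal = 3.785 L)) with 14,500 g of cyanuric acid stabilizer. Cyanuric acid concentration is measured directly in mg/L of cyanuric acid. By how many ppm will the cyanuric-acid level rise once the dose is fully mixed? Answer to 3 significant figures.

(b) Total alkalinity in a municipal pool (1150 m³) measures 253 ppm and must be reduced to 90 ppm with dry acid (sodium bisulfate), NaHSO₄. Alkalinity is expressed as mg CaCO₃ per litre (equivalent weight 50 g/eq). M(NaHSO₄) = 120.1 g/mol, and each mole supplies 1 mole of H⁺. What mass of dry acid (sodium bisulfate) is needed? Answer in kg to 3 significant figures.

(a) Volume: 83,000 US gal × 3.785 L/gal = 314,155 L.
(a) Rise: 14,500 g / 314,155 L × 1000 = 46.16 mg/L.

(b) Volume: 1150 m³ = 1,150,000 L.
(b) Alkalinity to neutralize: (253 − 90) = 163 mg/L as CaCO₃ × 1,150,000 L = 187,400 g as CaCO₃.
(b) Equivalents of H⁺ required: 187,400 ÷ 50 g/eq = 3749 eq = 3749 mol NaHSO₄.
(b) Mass of NaHSO₄: 3749 × 120.1 = 450,300 g.

(a) 46.2 ppm; (b) 450 kg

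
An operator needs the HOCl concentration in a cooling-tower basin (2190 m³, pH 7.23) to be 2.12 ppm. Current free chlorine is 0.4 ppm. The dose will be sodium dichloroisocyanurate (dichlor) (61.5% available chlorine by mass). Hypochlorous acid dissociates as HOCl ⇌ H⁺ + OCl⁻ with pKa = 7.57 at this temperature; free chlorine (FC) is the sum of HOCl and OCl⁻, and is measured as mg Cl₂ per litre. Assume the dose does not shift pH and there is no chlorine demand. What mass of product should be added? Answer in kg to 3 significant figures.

9.58 kg

Volume: 2190 m³ = 2,190,000 L.
[OCl⁻]/[HOCl] = 10^(pH − pKa) = 10^(7.23 − 7.57) = 0.4571; fraction as HOCl = 1/(1 + 0.4571) = 0.6863.
Free chlorine required for 2.12 ppm HOCl: 2.12 / 0.6863 = 3.089 ppm.
FC to add: 3.089 − 0.4 = 2.689 mg/L as Cl₂.
Cl₂ equivalent: 2.689 mg/L × 2,190,000 L = 5889 g.
Product at 61.5% available Cl: 5889 / 0.615 = 9576 g.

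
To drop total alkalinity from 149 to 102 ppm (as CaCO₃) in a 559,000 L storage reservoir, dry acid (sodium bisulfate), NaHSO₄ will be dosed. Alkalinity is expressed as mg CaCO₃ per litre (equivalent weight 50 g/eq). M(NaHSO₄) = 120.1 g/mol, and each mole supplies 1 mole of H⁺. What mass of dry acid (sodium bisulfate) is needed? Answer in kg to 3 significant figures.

Alkalinity to neutralize: (149 − 102) = 47 mg/L as CaCO₃ × 559,000 L = 26,270 g as CaCO₃.
Equivalents of H⁺ required: 26,270 ÷ 50 g/eq = 525.5 eq = 525.5 mol NaHSO₄.
Mass of NaHSO₄: 525.5 × 120.1 = 63,110 g.

63.1 kg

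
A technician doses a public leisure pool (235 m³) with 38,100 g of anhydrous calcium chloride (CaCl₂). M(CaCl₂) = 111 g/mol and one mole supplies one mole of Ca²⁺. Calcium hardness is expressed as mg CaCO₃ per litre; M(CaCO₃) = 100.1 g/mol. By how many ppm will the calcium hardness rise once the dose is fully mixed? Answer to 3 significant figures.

Volume: 235 m³ = 235,000 L.
Moles of Ca²⁺: 38,100 g ÷ 111 g/mol = 343.2 mol.
As CaCO₃: 343.2 mol × 100.1 g/mol = 34,360 g.
Rise: 34,360 g / 235,000 L × 1000 = 146.2 mg/L.

146 ppm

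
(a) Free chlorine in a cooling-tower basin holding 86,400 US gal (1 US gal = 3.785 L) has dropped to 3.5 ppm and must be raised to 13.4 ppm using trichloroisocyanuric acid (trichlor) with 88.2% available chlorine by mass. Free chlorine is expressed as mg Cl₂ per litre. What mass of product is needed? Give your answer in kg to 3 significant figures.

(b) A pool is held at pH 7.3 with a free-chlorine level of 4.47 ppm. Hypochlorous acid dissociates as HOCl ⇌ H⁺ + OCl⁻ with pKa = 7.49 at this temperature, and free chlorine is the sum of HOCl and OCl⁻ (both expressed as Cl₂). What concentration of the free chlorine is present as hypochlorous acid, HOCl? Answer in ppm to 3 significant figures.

(a) Volume: 86,400 US gal × 3.785 L/gal = 327,024 L.
(a) Chlorine deficit: 13.4 − 3.5 = 9.9 ppm = 9.9 mg/L as Cl₂.
(a) Cl₂ equivalent needed: 9.9 mg/L × 327,024 L = 3,238,000 mg = 3238 g.
(a) Product at 88.2% available chlorine: 3238 / 0.882 = 3671 g.

(b) [OCl⁻]/[HOCl] = 10^(pH − pKa) = 10^(7.3 − 7.49) = 10^-0.19 = 0.6457.
(b) Fraction as HOCl = 1 / (1 + 0.6457) = 0.6077.
(b) HOCl = 0.6077 × 4.47 ppm = 2.716 ppm.

(a) 3.67 kg; (b) 2.72 ppm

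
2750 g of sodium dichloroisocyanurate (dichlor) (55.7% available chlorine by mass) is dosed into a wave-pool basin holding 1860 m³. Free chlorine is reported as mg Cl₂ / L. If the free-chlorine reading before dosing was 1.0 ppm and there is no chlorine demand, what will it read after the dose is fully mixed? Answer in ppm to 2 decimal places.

Volume: 1860 m³ = 1,860,000 L.
Available chlorine delivered: 2750 g × 0.557 = 1532 g as Cl₂.
Concentration rise: 1532 g / 1,860,000 L = 0.8235 mg/L = 0.82 ppm.
Final FC: 1.0 + 0.82 = 1.82 ppm.

1.82 ppm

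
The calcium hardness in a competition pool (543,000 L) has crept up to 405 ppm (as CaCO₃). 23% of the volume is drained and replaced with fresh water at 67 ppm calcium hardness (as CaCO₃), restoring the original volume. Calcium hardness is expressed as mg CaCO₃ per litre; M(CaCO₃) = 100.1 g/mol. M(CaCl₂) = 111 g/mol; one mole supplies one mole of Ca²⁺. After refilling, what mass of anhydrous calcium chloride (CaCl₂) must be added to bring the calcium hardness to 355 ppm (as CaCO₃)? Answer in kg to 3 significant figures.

16.7 kg

After draining 23% and refilling: 405 × 0.77 + 67 × 0.23 = 327.26 ppm.
Deficit to target: 355 − 327.26 = 27.74 mg/L.
As CaCO₃: 27.74 mg/L × 543,000 L = 15,060 g; ÷ 100.1 = 150.5 mol Ca²⁺.
Mass: 150.5 × 111 = 16,700 g.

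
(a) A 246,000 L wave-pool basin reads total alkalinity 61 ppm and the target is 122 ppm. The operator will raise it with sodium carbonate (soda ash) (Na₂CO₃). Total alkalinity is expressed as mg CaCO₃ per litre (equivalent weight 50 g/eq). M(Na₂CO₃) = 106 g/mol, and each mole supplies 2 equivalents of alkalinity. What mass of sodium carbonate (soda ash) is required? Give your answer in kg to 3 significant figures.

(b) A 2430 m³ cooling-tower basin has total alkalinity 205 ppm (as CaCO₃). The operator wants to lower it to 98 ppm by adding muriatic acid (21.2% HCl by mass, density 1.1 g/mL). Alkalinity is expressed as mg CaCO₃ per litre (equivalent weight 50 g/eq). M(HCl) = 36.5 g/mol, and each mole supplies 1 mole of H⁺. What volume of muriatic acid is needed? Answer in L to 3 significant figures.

(a) 15.9 kg; (b) 814 L

(a) Alkalinity to add: (122 − 61) = 61 mg/L as CaCO₃ × 246,000 L = 15,010 g as CaCO₃.
(a) Equivalents: 15,010 g ÷ 50 g/eq = 300.1 eq.
(a) Each mole of Na₂CO₃ supplies 2 eq, so 300.1 / 2 = 150.1 mol.
(a) Mass: 150.1 mol × 106 g/mol = 15,910 g.

(b) Volume: 2430 m³ = 2,430,000 L.
(b) Alkalinity to neutralize: (205 − 98) = 107 mg/L as CaCO₃ × 2,430,000 L = 260,000 g as CaCO₃.
(b) Equivalents of H⁺ required: 260,000 ÷ 50 g/eq = 5200 eq = 5200 mol HCl.
(b) Mass of HCl: 5200 × 36.5 = 189,800 g.
(b) Mass of 21.2% solution: 189,800 / 0.212 = 895,300 g.
(b) Volume: 895,300 g ÷ 1.1 g/mL = 813,900 mL.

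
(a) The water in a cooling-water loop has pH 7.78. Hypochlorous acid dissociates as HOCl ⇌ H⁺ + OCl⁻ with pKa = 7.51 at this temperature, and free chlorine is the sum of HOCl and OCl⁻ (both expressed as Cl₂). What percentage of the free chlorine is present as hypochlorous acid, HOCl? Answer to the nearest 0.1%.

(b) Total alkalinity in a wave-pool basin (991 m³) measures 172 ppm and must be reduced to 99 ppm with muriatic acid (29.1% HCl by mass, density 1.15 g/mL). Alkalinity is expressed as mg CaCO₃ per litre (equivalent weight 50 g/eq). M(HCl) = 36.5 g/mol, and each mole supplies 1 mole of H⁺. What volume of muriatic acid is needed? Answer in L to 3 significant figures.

(a) [OCl⁻]/[HOCl] = 10^(pH − pKa) = 10^(7.78 − 7.51) = 10^0.27 = 1.862.
(a) Fraction as HOCl = 1 / (1 + 1.862) = 0.3494.

(b) Volume: 991 m³ = 991,000 L.
(b) Alkalinity to neutralize: (172 − 99) = 73 mg/L as CaCO₃ × 991,000 L = 72,340 g as CaCO₃.
(b) Equivalents of H⁺ required: 72,340 ÷ 50 g/eq = 1447 eq = 1447 mol HCl.
(b) Mass of HCl: 1447 × 36.5 = 52,810 g.
(b) Mass of 29.1% solution: 52,810 / 0.291 = 181,500 g.
(b) Volume: 181,500 g ÷ 1.15 g/mL = 157,800 mL.

(a) 34.9%; (b) 158 L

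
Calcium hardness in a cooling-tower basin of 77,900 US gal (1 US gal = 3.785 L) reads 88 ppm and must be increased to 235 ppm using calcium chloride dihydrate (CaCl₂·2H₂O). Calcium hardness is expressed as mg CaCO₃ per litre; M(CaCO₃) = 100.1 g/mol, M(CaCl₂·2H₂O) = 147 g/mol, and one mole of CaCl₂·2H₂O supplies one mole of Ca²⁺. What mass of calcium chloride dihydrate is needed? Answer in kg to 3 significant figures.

63.7 kg

Volume: 77,900 US gal × 3.785 L/gal = 294,852 L.
Hardness to add: (235 − 88) = 147 mg/L as CaCO₃ × 294,852 L = 43,340 g as CaCO₃.
Moles of Ca²⁺ (1 mol Ca²⁺ ≡ 1 mol CaCO₃): 43,340 / 100.1 g/mol = 433 mol.
Mass of CaCl₂·2H₂O: 433 × 147 = 63,650 g.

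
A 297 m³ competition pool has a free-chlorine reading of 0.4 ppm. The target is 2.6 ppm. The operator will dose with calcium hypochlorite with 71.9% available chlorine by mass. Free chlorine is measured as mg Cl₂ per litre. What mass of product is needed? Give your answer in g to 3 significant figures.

Volume: 297 m³ = 297,000 L.
Chlorine deficit: 2.6 − 0.4 = 2.2 ppm = 2.2 mg/L as Cl₂.
Cl₂ equivalent needed: 2.2 mg/L × 297,000 L = 653,400 mg = 653.4 g.
Product at 71.9% available chlorine: 653.4 / 0.719 = 908.8 g.

909 g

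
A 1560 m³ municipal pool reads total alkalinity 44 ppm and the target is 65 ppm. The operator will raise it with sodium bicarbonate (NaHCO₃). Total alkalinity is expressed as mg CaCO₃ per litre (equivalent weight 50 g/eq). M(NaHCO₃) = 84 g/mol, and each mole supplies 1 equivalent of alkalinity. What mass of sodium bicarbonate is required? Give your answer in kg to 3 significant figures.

55.0 kg

Volume: 1560 m³ = 1,560,000 L.
Alkalinity to add: (65 − 44) = 21 mg/L as CaCO₃ × 1,560,000 L = 32,760 g as CaCO₃.
Equivalents: 32,760 g ÷ 50 g/eq = 655.2 eq.
NaHCO₃ supplies 1 eq per mole → 655.2 mol.
Mass: 655.2 mol × 84 g/mol = 55,040 g.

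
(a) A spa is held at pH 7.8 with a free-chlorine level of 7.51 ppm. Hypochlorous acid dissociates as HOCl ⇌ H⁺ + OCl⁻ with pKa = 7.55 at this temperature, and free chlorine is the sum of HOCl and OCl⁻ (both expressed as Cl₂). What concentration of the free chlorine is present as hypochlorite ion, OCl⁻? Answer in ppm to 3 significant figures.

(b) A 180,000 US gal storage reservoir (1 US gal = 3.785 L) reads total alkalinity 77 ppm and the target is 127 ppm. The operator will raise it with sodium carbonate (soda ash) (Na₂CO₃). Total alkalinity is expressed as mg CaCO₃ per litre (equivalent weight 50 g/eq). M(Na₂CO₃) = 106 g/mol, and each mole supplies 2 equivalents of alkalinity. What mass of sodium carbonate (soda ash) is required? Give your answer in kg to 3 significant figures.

(a) 4.81 ppm; (b) 36.1 kg

(a) [OCl⁻]/[HOCl] = 10^(pH − pKa) = 10^(7.8 − 7.55) = 10^0.25 = 1.778.
(a) Fraction as HOCl = 1 / (1 + 1.778) = 0.3599.
(a) OCl⁻ = (1 − 0.3599) × 7.51 ppm = 4.807 ppm.

(b) Volume: 180,000 US gal × 3.785 L/gal = 681,300 L.
(b) Alkalinity to add: (127 − 77) = 50 mg/L as CaCO₃ × 681,300 L = 34,060 g as CaCO₃.
(b) Equivalents: 34,060 g ÷ 50 g/eq = 681.3 eq.
(b) Each mole of Na₂CO₃ supplies 2 eq, so 681.3 / 2 = 340.6 mol.
(b) Mass: 340.6 mol × 106 g/mol = 36,110 g.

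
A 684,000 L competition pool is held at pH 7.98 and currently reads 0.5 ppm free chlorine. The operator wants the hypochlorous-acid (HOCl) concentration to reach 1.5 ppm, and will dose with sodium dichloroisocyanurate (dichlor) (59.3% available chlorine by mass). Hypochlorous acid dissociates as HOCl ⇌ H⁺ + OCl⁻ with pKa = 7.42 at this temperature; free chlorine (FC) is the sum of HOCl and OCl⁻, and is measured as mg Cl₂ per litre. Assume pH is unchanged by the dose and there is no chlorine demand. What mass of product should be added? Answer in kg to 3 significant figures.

[OCl⁻]/[HOCl] = 10^(pH − pKa) = 10^(7.98 − 7.42) = 3.631; fraction as HOCl = 1/(1 + 3.631) = 0.2159.
Free chlorine required for 1.5 ppm HOCl: 1.5 / 0.2159 = 6.946 ppm.
FC to add: 6.946 − 0.5 = 6.446 mg/L as Cl₂.
Cl₂ equivalent: 6.446 mg/L × 684,000 L = 4409 g.
Product at 59.3% available Cl: 4409 / 0.593 = 7435 g.

7.44 kg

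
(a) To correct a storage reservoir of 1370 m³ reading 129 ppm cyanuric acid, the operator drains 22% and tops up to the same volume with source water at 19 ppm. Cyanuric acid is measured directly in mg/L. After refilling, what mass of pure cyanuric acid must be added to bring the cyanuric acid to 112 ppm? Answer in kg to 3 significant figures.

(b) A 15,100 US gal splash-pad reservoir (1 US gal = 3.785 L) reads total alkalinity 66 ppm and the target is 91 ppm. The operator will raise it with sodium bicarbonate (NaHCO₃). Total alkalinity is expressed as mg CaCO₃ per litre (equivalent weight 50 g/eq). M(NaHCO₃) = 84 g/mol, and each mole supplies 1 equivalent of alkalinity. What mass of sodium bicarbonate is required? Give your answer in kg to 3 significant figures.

(a) 9.86 kg; (b) 2.40 kg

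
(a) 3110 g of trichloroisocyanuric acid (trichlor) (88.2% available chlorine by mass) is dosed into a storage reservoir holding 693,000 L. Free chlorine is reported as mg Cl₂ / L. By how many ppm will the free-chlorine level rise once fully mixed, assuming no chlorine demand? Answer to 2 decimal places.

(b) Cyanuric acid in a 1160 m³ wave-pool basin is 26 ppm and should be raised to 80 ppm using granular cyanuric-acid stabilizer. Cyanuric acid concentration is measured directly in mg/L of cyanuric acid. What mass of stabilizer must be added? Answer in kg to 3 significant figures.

(a) 3.96 ppm; (b) 62.6 kg

(a) Available chlorine delivered: 3110 g × 0.882 = 2743 g as Cl₂.
(a) Concentration rise: 2743 g / 693,000 L = 3.958 mg/L = 3.96 ppm.

(b) Volume: 1160 m³ = 1,160,000 L.
(b) CYA to add: (80 − 26) = 54 mg/L × 1,160,000 L = 62,640 g cyanuric acid.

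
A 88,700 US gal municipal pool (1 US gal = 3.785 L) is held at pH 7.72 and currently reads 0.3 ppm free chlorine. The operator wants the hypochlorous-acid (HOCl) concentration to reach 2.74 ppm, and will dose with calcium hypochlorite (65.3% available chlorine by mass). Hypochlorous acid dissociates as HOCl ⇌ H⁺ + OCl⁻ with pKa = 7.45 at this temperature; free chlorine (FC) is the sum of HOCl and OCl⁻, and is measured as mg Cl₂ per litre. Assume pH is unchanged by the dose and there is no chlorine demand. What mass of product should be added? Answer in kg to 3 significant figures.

Volume: 88,700 US gal × 3.785 L/gal = 335,730 L.
[OCl⁻]/[HOCl] = 10^(pH − pKa) = 10^(7.72 − 7.45) = 1.862; fraction as HOCl = 1/(1 + 1.862) = 0.3494.
Free chlorine required for 2.74 ppm HOCl: 2.74 / 0.3494 = 7.842 ppm.
FC to add: 7.842 − 0.3 = 7.542 mg/L as Cl₂.
Cl₂ equivalent: 7.542 mg/L × 335,730 L = 2532 g.
Product at 65.3% available Cl: 2532 / 0.653 = 3878 g.

3.88 kg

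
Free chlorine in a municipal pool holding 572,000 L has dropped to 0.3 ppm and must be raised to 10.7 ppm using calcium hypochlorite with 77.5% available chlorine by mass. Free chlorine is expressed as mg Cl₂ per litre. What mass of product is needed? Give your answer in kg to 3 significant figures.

7.68 kg

Chlorine deficit: 10.7 − 0.3 = 10.4 ppm = 10.4 mg/L as Cl₂.
Cl₂ equivalent needed: 10.4 mg/L × 572,000 L = 5,949,000 mg = 5949 g.
Product at 77.5% available chlorine: 5949 / 0.775 = 7676 g.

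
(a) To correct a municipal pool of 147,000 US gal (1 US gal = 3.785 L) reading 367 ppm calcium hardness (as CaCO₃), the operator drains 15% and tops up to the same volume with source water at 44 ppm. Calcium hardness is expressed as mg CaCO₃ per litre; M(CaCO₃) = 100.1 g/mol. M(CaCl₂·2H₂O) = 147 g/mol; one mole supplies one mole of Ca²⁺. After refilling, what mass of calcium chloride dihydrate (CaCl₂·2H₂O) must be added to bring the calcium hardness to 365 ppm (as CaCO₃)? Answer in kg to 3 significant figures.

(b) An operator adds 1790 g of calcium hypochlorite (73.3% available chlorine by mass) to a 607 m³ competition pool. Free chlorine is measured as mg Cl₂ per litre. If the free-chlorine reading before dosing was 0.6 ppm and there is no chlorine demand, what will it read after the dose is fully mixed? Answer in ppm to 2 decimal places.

(a) 38.0 kg; (b) 2.76 ppm

(a) Volume: 147,000 US gal × 3.785 L/gal = 556,395 L.
(a) After draining 15% and refilling: 367 × 0.85 + 44 × 0.15 = 318.55 ppm.
(a) Deficit to target: 365 − 318.55 = 46.45 mg/L.
(a) As CaCO₃: 46.45 mg/L × 556,395 L = 25,840 g; ÷ 100.1 = 258.2 mol Ca²⁺.
(a) Mass: 258.2 × 147 = 37,950 g.

(b) Volume: 607 m³ = 607,000 L.
(b) Available chlorine delivered: 1790 g × 0.733 = 1312 g as Cl₂.
(b) Concentration rise: 1312 g / 607,000 L = 2.162 mg/L = 2.16 ppm.
(b) Final FC: 0.6 + 2.16 = 2.76 ppm.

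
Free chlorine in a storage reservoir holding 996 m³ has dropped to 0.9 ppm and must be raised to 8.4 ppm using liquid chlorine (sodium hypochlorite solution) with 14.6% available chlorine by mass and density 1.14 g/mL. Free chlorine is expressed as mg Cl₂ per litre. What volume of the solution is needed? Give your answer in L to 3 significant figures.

44.9 L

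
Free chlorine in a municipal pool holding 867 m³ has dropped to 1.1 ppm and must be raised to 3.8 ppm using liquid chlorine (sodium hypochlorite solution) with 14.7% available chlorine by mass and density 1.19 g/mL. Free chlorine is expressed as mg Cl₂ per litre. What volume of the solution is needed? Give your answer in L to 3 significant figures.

13.4 L

Volume: 867 m³ = 867,000 L.
Chlorine deficit: 3.8 − 1.1 = 2.7 ppm = 2.7 mg/L as Cl₂.
Cl₂ equivalent needed: 2.7 mg/L × 867,000 L = 2,341,000 mg = 2341 g.
Product at 14.7% available chlorine: 2341 / 0.147 = 15,920 g.
Volume at density 1.19 g/mL: 15,920 g ÷ 1.19 g/mL = 13,380 mL.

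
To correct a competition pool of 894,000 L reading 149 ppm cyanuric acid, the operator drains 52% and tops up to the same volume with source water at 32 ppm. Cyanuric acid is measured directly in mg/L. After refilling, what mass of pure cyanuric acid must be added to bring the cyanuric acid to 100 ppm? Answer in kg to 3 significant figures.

10.6 kg

After draining 52% and refilling: 149 × 0.48 + 32 × 0.52 = 88.16 ppm.
Deficit to target: 100 − 88.16 = 11.84 mg/L.
Mass: 11.84 mg/L × 894,000 L = 10,580 g cyanuric acid.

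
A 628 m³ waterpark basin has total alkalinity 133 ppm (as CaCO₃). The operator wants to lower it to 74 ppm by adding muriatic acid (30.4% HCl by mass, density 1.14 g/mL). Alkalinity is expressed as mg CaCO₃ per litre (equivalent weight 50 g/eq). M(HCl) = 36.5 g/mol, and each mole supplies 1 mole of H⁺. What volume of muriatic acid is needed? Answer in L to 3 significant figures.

78.0 L

Volume: 628 m³ = 628,000 L.
Alkalinity to neutralize: (133 − 74) = 59 mg/L as CaCO₃ × 628,000 L = 37,050 g as CaCO₃.
Equivalents of H⁺ required: 37,050 ÷ 50 g/eq = 741 eq = 741 mol HCl.
Mass of HCl: 741 × 36.5 = 27,050 g.
Mass of 30.4% solution: 27,050 / 0.304 = 88,970 g.
Volume: 88,970 g ÷ 1.14 g/mL = 78,050 mL.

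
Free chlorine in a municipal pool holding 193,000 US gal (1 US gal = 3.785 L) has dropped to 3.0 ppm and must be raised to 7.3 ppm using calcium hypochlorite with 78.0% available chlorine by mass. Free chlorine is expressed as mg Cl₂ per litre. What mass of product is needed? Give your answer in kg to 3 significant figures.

Volume: 193,000 US gal × 3.785 L/gal = 730,505 L.
Chlorine deficit: 7.3 − 3.0 = 4.3 ppm = 4.3 mg/L as Cl₂.
Cl₂ equivalent needed: 4.3 mg/L × 730,505 L = 3,141,000 mg = 3141 g.
Product at 78.0% available chlorine: 3141 / 0.78 = 4027 g.

4.03 kg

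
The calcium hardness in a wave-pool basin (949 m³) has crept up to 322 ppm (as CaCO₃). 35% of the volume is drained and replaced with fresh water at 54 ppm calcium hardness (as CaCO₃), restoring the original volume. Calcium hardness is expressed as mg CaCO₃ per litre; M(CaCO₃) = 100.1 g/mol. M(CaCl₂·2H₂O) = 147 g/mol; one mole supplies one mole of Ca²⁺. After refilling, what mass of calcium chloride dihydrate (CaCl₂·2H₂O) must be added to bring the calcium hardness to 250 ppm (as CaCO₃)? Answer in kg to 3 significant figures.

30.4 kg

Volume: 949 m³ = 949,000 L.
After draining 35% and refilling: 322 × 0.65 + 54 × 0.35 = 228.2 ppm.
Deficit to target: 250 − 228.2 = 21.8 mg/L.
As CaCO₃: 21.8 mg/L × 949,000 L = 20,690 g; ÷ 100.1 = 206.7 mol Ca²⁺.
Mass: 206.7 × 147 = 30,380 g.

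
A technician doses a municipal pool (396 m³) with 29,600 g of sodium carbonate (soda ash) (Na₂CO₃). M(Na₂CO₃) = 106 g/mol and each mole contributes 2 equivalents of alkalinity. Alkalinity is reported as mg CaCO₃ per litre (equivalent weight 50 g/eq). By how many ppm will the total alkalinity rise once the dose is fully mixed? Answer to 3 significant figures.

70.5 ppm

Volume: 396 m³ = 396,000 L.
Moles of Na₂CO₃: 29,600 g ÷ 106 g/mol = 279.2 mol → 558.5 eq of alkalinity.
As CaCO₃: 558.5 eq × 50 g/eq = 27,920 g.
Rise: 27,920 g / 396,000 L × 1000 = 70.52 mg/L.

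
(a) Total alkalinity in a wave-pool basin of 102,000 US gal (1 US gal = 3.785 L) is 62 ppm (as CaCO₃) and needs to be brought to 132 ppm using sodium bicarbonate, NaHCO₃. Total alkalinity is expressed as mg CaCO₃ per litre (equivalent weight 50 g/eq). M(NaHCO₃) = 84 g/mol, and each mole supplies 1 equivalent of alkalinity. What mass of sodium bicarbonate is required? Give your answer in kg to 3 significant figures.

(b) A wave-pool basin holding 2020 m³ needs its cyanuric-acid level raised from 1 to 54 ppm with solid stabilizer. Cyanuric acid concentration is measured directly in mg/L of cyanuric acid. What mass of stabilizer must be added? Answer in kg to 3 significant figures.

(a) 45.4 kg; (b) 107 kg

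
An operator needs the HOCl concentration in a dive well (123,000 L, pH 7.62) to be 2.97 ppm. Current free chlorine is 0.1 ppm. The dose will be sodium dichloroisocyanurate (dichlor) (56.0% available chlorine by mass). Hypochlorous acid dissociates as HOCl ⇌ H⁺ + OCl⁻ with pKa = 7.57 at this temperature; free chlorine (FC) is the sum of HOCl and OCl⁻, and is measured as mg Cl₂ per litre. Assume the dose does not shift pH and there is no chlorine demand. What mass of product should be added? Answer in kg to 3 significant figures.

[OCl⁻]/[HOCl] = 10^(pH − pKa) = 10^(7.62 − 7.57) = 1.122; fraction as HOCl = 1/(1 + 1.122) = 0.4712.
Free chlorine required for 2.97 ppm HOCl: 2.97 / 0.4712 = 6.302 ppm.
FC to add: 6.302 − 0.1 = 6.202 mg/L as Cl₂.
Cl₂ equivalent: 6.202 mg/L × 123,000 L = 762.9 g.
Product at 56.0% available Cl: 762.9 / 0.56 = 1362 g.

1.36 kg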